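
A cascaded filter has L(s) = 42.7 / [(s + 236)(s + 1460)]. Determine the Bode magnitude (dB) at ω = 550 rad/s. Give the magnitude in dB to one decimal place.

-86.8 dB

|j550 + 236| = √(550² + 236²) = 598.5
|j550 + 1460| = √(550² + 1460²) = 1560
|L(j550)| = 42.7 / (598.5 × 1560) = 4.573e-05
20 log₁₀(4.573e-05) = -86.80 dB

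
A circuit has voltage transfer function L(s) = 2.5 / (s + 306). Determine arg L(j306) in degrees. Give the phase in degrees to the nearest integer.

∠(j306 + 306) = arctan(306/306) = 45.00°
∠L(j306) = −45.00° = -45.00°

-45°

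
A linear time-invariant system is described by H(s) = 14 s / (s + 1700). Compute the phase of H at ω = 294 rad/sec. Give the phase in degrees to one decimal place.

∠(j294) = 90.00°
∠(j294 + 1700) = arctan(294/1700) = 9.81°
∠H(j294) = 90.00° − 9.81° = 80.19°

80.2°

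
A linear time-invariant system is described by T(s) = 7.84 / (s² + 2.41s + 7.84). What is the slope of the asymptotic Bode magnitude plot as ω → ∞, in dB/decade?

-40 dB/decade

With 0 zeros and 2 poles, the high-frequency asymptotic slope is 20 × (0 − 2) = -40 dB/decade.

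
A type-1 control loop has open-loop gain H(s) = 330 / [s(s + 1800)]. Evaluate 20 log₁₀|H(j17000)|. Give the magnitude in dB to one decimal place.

-118.9 dB

|j17000 + 1800| = √(17000² + 1800²) = 1.71e+04
|j17000| = 1.7e+04
|H(j17000)| = 330 / (1.71e+04 × 1.7e+04) = 1.1355e-06
20 log₁₀(1.1355e-06) = -118.90 dB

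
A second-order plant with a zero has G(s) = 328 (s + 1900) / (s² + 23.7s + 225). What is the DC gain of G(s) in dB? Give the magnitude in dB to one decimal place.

68.8 dB

G(0) = 328 × 1900 / 225 = 2769.8
20 log₁₀(2769.8) = 68.85 dB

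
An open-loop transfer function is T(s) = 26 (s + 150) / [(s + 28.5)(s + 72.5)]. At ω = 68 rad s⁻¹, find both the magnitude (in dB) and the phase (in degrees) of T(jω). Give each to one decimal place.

|j68 + 150| = √(68² + 150²) = 164.7
|j68 + 28.5| = √(68² + 28.5²) = 73.73
|j68 + 72.5| = √(68² + 72.5²) = 99.4
|T(j68)| = 26 × 164.7 / (73.73 × 99.4) = 0.58427
20 log₁₀(0.58427) = -4.67 dB
∠(j68 + 150) = arctan(68/150) = 24.39°
∠(j68 + 28.5) = arctan(68/28.5) = 67.26°
∠(j68 + 72.5) = arctan(68/72.5) = 43.17°
∠T(j68) = 24.39° − (67.26° + 43.17°) = -86.04°

|T| = -4.7 dB, ∠T = -86.0 deg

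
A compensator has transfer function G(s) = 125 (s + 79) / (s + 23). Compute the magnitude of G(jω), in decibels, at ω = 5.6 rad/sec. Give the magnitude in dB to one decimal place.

52.4 dB

|j5.6 + 79| = √(5.6² + 79²) = 79.2
|j5.6 + 23| = √(5.6² + 23²) = 23.67
|G(j5.6)| = 125 × 79.2 / 23.67 = 418.21
20 log₁₀(418.21) = 52.43 dB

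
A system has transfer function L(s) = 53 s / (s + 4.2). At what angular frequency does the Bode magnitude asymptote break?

The single real pole at s = −4.2 gives a corner at ω = 4.2 rad s⁻¹.

4.2 rad s⁻¹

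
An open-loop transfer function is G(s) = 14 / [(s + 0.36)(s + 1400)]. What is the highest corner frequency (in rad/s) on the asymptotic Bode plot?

1400 rad/s

Break frequencies occur at each pole and zero magnitude: 0.36 rad/s, 1400 rad/s.
The highest is 1400 rad/s.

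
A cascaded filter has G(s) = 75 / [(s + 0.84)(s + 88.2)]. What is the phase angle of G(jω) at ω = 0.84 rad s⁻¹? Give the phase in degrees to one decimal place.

-45.5 deg

∠(j0.84 + 0.84) = arctan(0.84/0.84) = 45.00°
∠(j0.84 + 88.2) = arctan(0.84/88.2) = 0.55°
∠G(j0.84) = − (45.00° + 0.55°) = -45.55°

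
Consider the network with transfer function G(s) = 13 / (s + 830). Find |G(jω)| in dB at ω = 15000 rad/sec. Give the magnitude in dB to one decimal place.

|j15000 + 830| = √(15000² + 830²) = 1.502e+04
|G(j15000)| = 13 / 1.502e+04 = 0.00086534
20 log₁₀(0.00086534) = -61.26 dB

-61.3 dB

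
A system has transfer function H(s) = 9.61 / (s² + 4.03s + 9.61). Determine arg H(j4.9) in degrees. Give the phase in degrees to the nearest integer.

∠[(j4.9)² + 4.03(j4.9) + 9.61] = ∠[-14.4 + j19.747] = 126.10°
∠H(j4.9) = −126.10° = -126.10°

-126°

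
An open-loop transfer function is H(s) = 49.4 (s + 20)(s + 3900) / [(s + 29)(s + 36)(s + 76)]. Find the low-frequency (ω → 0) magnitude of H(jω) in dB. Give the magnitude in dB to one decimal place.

H(0) = 49.4 × 20 × 3900 / (29 × 36 × 76) = 48.563
20 log₁₀(48.563) = 33.73 dB

33.7 dB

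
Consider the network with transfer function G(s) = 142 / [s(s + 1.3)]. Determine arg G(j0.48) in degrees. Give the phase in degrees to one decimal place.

∠(j0.48 + 1.3) = arctan(0.48/1.3) = 20.27°
∠(j0.48) = 90.00°
∠G(j0.48) = − (20.27° + 90.00°) = -110.27°

-110.3°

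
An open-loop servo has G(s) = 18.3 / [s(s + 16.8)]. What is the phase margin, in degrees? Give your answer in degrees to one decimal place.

Gain crossover: |G(jω)| = 1 at ω ≈ 1.09 rad/sec.
∠G(j1.09) = −90° − arctan(1.09/16.8) ≈ -93.70°
PM = 180° + (-93.70°) = 86.30°

86.3°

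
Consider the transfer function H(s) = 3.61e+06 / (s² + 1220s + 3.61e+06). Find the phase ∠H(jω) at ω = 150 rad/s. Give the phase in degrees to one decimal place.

-2.9 deg

∠[(j150)² + 1220(j150) + 3.61e+06] = ∠[3.5875e+06 + j1.83e+05] = 2.92°
∠H(j150) = −2.92° = -2.92°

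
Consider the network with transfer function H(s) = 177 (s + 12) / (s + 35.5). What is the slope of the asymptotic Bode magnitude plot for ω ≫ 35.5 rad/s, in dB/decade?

0 dB/decade

With 1 zero and 1 pole, the high-frequency asymptotic slope is 20 × (1 − 1) = 0 dB/decade.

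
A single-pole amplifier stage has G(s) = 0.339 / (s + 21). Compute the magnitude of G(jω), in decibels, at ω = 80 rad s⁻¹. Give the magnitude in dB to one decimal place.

-47.7 dB

|j80 + 21| = √(80² + 21²) = 82.71
|G(j80)| = 0.339 / 82.71 = 0.0040986
20 log₁₀(0.0040986) = -47.75 dB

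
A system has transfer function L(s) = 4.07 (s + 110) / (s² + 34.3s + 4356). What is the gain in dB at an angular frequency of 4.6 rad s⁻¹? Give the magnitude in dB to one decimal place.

|j4.6 + 110| = √(4.6² + 110²) = 110.1
|(j4.6)² + 34.3(j4.6) + 4356| = |4334.8 + j157.78| = 4338
|L(j4.6)| = 4.07 × 110.1 / 4338 = 0.1033
20 log₁₀(0.1033) = -19.72 dB

-19.7 dB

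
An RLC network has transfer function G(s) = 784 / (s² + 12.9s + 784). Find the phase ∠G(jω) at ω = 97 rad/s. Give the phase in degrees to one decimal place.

-171.7°

∠[(j97)² + 12.9(j97) + 784] = ∠[-8625 + j1251.3] = 171.75°
∠G(j97) = −171.75° = -171.75°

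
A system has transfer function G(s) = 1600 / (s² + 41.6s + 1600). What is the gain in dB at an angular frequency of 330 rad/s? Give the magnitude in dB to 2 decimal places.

|(j330)² + 41.6(j330) + 1600| = |-1.073e+05 + j13728| = 1.082e+05
|G(j330)| = 1600 / 1.082e+05 = 0.014791
20 log₁₀(0.014791) = -36.600 dB

-36.60 dB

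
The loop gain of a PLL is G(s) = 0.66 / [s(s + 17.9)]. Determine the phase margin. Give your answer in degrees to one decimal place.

Gain crossover: |G(jω)| = 1 at ω ≈ 0.0369 rad/s.
∠G(j0.0369) = −90° − arctan(0.0369/17.9) ≈ -90.12°
PM = 180° + (-90.12°) = 89.88°

89.9 deg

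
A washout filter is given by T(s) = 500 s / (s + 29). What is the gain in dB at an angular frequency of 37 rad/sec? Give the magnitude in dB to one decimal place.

|j37| = 37
|j37 + 29| = √(37² + 29²) = 47.01
|T(j37)| = 500 × 37 / 47.01 = 393.53
20 log₁₀(393.53) = 51.90 dB

51.9 dB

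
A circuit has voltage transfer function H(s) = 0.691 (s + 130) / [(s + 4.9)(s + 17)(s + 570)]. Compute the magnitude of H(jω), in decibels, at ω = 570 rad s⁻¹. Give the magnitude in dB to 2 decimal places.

|j570 + 130| = √(570² + 130²) = 584.6
|j570 + 4.9| = √(570² + 4.9²) = 570
|j570 + 17| = √(570² + 17²) = 570.3
|j570 + 570| = √(570² + 570²) = 806.1
|H(j570)| = 0.691 × 584.6 / (570 × 570.3 × 806.1) = 1.5418e-06
20 log₁₀(1.5418e-06) = -116.240 dB

-116.24 dB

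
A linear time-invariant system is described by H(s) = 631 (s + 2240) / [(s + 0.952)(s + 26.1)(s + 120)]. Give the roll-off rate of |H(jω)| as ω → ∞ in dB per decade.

-40 dB/decade

With 1 zero and 3 poles, the high-frequency asymptotic slope is 20 × (1 − 3) = -40 dB/decade.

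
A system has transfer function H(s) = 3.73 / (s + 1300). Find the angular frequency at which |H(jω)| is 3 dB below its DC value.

For a single-pole low-pass, the −3 dB point is at the pole: ω = 1300 rad s⁻¹.

1300 rad s⁻¹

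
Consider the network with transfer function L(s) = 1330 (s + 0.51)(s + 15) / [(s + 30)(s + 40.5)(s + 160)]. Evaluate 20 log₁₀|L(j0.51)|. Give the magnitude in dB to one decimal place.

-22.6 dB

|j0.51 + 0.51| = √(0.51² + 0.51²) = 0.7212
|j0.51 + 15| = √(0.51² + 15²) = 15.01
|j0.51 + 30| = √(0.51² + 30²) = 30
|j0.51 + 40.5| = √(0.51² + 40.5²) = 40.5
|j0.51 + 160| = √(0.51² + 160²) = 160
|L(j0.51)| = 1330 × 0.7212 × 15.01 / (30 × 40.5 × 160) = 0.074043
20 log₁₀(0.074043) = -22.61 dB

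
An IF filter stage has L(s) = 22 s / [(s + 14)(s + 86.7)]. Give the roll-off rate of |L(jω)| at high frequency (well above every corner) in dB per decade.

With 1 zero and 2 poles, the high-frequency asymptotic slope is 20 × (1 − 2) = -20 dB/decade.

-20 dB/decade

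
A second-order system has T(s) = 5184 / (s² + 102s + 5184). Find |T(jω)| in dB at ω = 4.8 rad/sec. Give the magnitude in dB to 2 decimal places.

-0.00 dB

|(j4.8)² + 102(j4.8) + 5184| = |5161 + j489.6| = 5184
|T(j4.8)| = 5184 / 5184 = 0.99997
20 log₁₀(0.99997) = -0.000 dB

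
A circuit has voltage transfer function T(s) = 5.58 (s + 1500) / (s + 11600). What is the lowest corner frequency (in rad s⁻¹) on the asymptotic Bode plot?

Break frequencies occur at each pole and zero magnitude: 1500 rad s⁻¹, 11600 rad s⁻¹.
The lowest is 1500 rad s⁻¹.

1500 rad s⁻¹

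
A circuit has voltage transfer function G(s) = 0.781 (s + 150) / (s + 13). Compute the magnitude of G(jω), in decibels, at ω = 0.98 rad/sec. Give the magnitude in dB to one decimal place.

19.1 dB

|j0.98 + 150| = √(0.98² + 150²) = 150
|j0.98 + 13| = √(0.98² + 13²) = 13.04
|G(j0.98)| = 0.781 × 150 / 13.04 = 8.9862
20 log₁₀(8.9862) = 19.07 dB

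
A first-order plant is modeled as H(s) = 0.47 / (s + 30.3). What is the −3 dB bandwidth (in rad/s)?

30.3 rad/s

For a single-pole low-pass, the −3 dB point is at the pole: ω = 30.3 rad/s.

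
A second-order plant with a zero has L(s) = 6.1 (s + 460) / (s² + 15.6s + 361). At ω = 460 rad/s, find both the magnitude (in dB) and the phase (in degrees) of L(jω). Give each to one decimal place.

|j460 + 460| = √(460² + 460²) = 650.5
|(j460)² + 15.6(j460) + 361| = |-2.1124e+05 + j7176| = 2.114e+05
|L(j460)| = 6.1 × 650.5 / 2.114e+05 = 0.018775
20 log₁₀(0.018775) = -34.53 dB
∠(j460 + 460) = arctan(460/460) = 45.00°
∠[(j460)² + 15.6(j460) + 361] = ∠[-2.1124e+05 + j7176] = 178.05°
∠L(j460) = 45.00° − 178.05° = -133.05°

|L| = -34.5 dB, ∠L = -133.1°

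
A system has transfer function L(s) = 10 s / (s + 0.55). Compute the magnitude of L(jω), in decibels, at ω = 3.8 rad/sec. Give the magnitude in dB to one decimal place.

|j3.8| = 3.8
|j3.8 + 0.55| = √(3.8² + 0.55²) = 3.84
|L(j3.8)| = 10 × 3.8 / 3.84 = 9.8969
20 log₁₀(9.8969) = 19.91 dB

19.9 dB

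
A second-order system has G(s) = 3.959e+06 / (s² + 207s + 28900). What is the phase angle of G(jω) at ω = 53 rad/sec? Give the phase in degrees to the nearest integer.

∠[(j53)² + 207(j53) + 28900] = ∠[26091 + j10971] = 22.81°
∠G(j53) = −22.81° = -22.81°

-23 deg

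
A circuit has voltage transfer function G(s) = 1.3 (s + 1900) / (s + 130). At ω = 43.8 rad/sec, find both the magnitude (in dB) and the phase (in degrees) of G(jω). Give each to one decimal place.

|G| = 25.1 dB, ∠G = -17.3°

|j43.8 + 1900| = √(43.8² + 1900²) = 1901
|j43.8 + 130| = √(43.8² + 130²) = 137.2
|G(j43.8)| = 1.3 × 1901 / 137.2 = 18.01
20 log₁₀(18.01) = 25.11 dB
∠(j43.8 + 1900) = arctan(43.8/1900) = 1.32°
∠(j43.8 + 130) = arctan(43.8/130) = 18.62°
∠G(j43.8) = 1.32° − 18.62° = -17.30°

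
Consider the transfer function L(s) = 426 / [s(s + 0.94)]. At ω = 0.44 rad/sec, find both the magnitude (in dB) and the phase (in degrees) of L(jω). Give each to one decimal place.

|L| = 59.4 dB, ∠L = -115.1°

|j0.44 + 0.94| = √(0.44² + 0.94²) = 1.038
|j0.44| = 0.44
|L(j0.44)| = 426 / (1.038 × 0.44) = 932.84
20 log₁₀(932.84) = 59.40 dB
∠(j0.44 + 0.94) = arctan(0.44/0.94) = 25.08°
∠(j0.44) = 90.00°
∠L(j0.44) = − (25.08° + 90.00°) = -115.08°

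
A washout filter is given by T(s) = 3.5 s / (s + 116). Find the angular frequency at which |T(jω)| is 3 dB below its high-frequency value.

For a single-pole high-pass, the −3 dB point is at the pole: ω = 116 rad/s.

116 rad/s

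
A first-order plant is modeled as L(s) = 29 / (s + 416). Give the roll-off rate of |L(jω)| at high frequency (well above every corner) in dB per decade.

With 0 zeros and 1 pole, the high-frequency asymptotic slope is 20 × (0 − 1) = -20 dB/decade.

-20 dB/decade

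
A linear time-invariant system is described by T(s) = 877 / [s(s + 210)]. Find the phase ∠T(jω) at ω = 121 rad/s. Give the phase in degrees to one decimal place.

∠(j121 + 210) = arctan(121/210) = 29.95°
∠(j121) = 90.00°
∠T(j121) = − (29.95° + 90.00°) = -119.95°

-120.0°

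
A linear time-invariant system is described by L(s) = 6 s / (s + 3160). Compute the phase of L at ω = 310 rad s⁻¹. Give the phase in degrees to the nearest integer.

∠(j310) = 90.00°
∠(j310 + 3160) = arctan(310/3160) = 5.60°
∠L(j310) = 90.00° − 5.60° = 84.40°

84°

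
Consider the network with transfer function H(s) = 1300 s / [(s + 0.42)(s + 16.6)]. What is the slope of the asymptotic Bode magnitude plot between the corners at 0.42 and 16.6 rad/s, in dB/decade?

In this band the factors already past their corner are: 1 differentiator zero, pole at 0.42; net slope = 0 dB/decade.

0 dB/decade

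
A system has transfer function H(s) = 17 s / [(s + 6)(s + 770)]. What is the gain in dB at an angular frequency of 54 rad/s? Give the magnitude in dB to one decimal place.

-33.2 dB

|j54| = 54
|j54 + 6| = √(54² + 6²) = 54.33
|j54 + 770| = √(54² + 770²) = 771.9
|H(j54)| = 17 × 54 / (54.33 × 771.9) = 0.021889
20 log₁₀(0.021889) = -33.20 dB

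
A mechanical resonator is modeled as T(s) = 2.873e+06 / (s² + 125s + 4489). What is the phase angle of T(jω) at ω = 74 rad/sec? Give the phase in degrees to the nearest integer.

∠[(j74)² + 125(j74) + 4489] = ∠[-987 + j9250] = 96.09°
∠T(j74) = −96.09° = -96.09°

-96°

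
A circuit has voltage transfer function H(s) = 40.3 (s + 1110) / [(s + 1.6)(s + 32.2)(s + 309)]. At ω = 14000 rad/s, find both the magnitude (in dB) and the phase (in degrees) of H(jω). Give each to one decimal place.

|j14000 + 1110| = √(14000² + 1110²) = 1.404e+04
|j14000 + 1.6| = √(14000² + 1.6²) = 1.4e+04
|j14000 + 32.2| = √(14000² + 32.2²) = 1.4e+04
|j14000 + 309| = √(14000² + 309²) = 1.4e+04
|H(j14000)| = 40.3 × 1.404e+04 / (1.4e+04 × 1.4e+04 × 1.4e+04) = 2.0621e-07
20 log₁₀(2.0621e-07) = -133.71 dB
∠(j14000 + 1110) = arctan(14000/1110) = 85.47°
∠(j14000 + 1.6) = arctan(14000/1.6) = 89.99°
∠(j14000 + 32.2) = arctan(14000/32.2) = 89.87°
∠(j14000 + 309) = arctan(14000/309) = 88.74°
∠H(j14000) = 85.47° − (89.99° + 89.87° + 88.74°) = -183.13°

|H| = -133.7 dB, ∠H = -183.1°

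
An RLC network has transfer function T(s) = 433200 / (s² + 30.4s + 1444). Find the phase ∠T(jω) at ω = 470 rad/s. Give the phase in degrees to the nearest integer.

-176°

∠[(j470)² + 30.4(j470) + 1444] = ∠[-2.1946e+05 + j14288] = 176.27°
∠T(j470) = −176.27° = -176.27°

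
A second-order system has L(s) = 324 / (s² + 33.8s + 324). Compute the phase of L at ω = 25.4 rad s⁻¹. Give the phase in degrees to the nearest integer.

-111°

∠[(j25.4)² + 33.8(j25.4) + 324] = ∠[-321.16 + j858.52] = 110.51°
∠L(j25.4) = −110.51° = -110.51°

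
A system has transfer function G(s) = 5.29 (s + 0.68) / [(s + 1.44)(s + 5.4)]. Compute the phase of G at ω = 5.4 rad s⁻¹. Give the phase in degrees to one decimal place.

∠(j5.4 + 0.68) = arctan(5.4/0.68) = 82.82°
∠(j5.4 + 1.44) = arctan(5.4/1.44) = 75.07°
∠(j5.4 + 5.4) = arctan(5.4/5.4) = 45.00°
∠G(j5.4) = 82.82° − (75.07° + 45.00°) = -37.25°

-37.2°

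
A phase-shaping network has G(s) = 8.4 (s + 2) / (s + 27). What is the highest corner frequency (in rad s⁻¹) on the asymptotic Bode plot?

Break frequencies occur at each pole and zero magnitude: 2 rad s⁻¹, 27 rad s⁻¹.
The highest is 27 rad s⁻¹.

27 rad s⁻¹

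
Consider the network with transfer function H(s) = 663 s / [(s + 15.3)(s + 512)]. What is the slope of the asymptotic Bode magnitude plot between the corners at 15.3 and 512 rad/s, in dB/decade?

In this band the factors already past their corner are: 1 differentiator zero, pole at 15.3; net slope = 0 dB/decade.

0 dB/decade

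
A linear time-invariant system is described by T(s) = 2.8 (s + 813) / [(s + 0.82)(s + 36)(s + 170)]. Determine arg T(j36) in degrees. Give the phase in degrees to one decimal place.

-143.1°

∠(j36 + 813) = arctan(36/813) = 2.54°
∠(j36 + 0.82) = arctan(36/0.82) = 88.70°
∠(j36 + 36) = arctan(36/36) = 45.00°
∠(j36 + 170) = arctan(36/170) = 11.96°
∠T(j36) = 2.54° − (88.70° + 45.00° + 11.96°) = -143.12°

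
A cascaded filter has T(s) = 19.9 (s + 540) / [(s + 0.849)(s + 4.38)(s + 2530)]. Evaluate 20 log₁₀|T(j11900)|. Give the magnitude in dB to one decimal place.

|j11900 + 540| = √(11900² + 540²) = 1.191e+04
|j11900 + 0.849| = √(11900² + 0.849²) = 1.19e+04
|j11900 + 4.38| = √(11900² + 4.38²) = 1.19e+04
|j11900 + 2530| = √(11900² + 2530²) = 1.217e+04
|T(j11900)| = 19.9 × 1.191e+04 / (1.19e+04 × 1.19e+04 × 1.217e+04) = 1.376e-07
20 log₁₀(1.376e-07) = -137.23 dB

-137.2 dB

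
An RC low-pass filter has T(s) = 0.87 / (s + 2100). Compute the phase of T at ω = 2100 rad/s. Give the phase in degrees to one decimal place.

-45.0°

∠(j2100 + 2100) = arctan(2100/2100) = 45.00°
∠T(j2100) = −45.00° = -45.00°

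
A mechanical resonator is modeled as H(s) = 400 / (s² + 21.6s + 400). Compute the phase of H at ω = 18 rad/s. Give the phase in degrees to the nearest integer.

∠[(j18)² + 21.6(j18) + 400] = ∠[76 + j388.8] = 78.94°
∠H(j18) = −78.94° = -78.94°

-79°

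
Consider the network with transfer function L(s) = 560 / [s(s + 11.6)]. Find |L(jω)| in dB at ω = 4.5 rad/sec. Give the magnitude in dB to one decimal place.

|j4.5 + 11.6| = √(4.5² + 11.6²) = 12.44
|j4.5| = 4.5
|L(j4.5)| = 560 / (12.44 × 4.5) = 10.002
20 log₁₀(10.002) = 20.00 dB

20.0 dB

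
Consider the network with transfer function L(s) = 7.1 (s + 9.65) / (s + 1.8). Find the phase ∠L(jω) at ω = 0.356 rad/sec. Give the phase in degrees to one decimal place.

-9.1°

∠(j0.356 + 9.65) = arctan(0.356/9.65) = 2.11°
∠(j0.356 + 1.8) = arctan(0.356/1.8) = 11.19°
∠L(j0.356) = 2.11° − 11.19° = -9.07°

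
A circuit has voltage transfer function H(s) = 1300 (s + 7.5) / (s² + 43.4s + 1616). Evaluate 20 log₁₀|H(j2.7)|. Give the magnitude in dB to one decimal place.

|j2.7 + 7.5| = √(2.7² + 7.5²) = 7.971
|(j2.7)² + 43.4(j2.7) + 1616| = |1608.7 + j117.18| = 1613
|H(j2.7)| = 1300 × 7.971 / 1613 = 6.4245
20 log₁₀(6.4245) = 16.16 dB

16.2 dB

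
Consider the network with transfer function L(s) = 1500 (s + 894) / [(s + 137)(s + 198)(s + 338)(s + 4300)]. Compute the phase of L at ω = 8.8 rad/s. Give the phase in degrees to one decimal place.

∠(j8.8 + 894) = arctan(8.8/894) = 0.56°
∠(j8.8 + 137) = arctan(8.8/137) = 3.68°
∠(j8.8 + 198) = arctan(8.8/198) = 2.54°
∠(j8.8 + 338) = arctan(8.8/338) = 1.49°
∠(j8.8 + 4300) = arctan(8.8/4300) = 0.12°
∠L(j8.8) = 0.56° − (3.68° + 2.54° + 1.49° + 0.12°) = -7.26°

-7.3 deg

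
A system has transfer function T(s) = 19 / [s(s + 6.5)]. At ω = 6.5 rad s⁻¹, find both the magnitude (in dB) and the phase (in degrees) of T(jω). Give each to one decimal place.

|j6.5 + 6.5| = √(6.5² + 6.5²) = 9.192
|j6.5| = 6.5
|T(j6.5)| = 19 / (9.192 × 6.5) = 0.31799
20 log₁₀(0.31799) = -9.95 dB
∠(j6.5 + 6.5) = arctan(6.5/6.5) = 45.00°
∠(j6.5) = 90.00°
∠T(j6.5) = − (45.00° + 90.00°) = -135.00°

|T| = -10.0 dB, ∠T = -135.0°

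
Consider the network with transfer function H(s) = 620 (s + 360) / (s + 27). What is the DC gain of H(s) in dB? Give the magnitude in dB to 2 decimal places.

H(0) = 620 × 360 / 27 = 8266.7
20 log₁₀(8266.7) = 78.347 dB

78.35 dB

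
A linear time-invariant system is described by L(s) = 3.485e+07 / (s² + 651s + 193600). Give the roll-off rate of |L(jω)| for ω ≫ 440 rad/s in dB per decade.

-40 dB/decade

With 0 zeros and 2 poles, the high-frequency asymptotic slope is 20 × (0 − 2) = -40 dB/decade.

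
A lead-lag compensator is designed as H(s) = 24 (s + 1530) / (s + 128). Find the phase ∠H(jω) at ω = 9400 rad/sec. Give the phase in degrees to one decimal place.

-8.5°

∠(j9400 + 1530) = arctan(9400/1530) = 80.76°
∠(j9400 + 128) = arctan(9400/128) = 89.22°
∠H(j9400) = 80.76° − 89.22° = -8.46°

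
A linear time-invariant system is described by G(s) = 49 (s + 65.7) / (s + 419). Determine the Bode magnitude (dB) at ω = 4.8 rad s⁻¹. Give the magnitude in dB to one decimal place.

|j4.8 + 65.7| = √(4.8² + 65.7²) = 65.88
|j4.8 + 419| = √(4.8² + 419²) = 419
|G(j4.8)| = 49 × 65.88 / 419 = 7.7033
20 log₁₀(7.7033) = 17.73 dB

17.7 dB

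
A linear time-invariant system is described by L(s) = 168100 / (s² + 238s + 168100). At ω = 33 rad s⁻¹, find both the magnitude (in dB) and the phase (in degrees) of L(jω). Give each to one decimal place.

|L| = 0.0 dB, ∠L = -2.7°

|(j33)² + 238(j33) + 168100| = |1.6701e+05 + j7854| = 1.672e+05
|L(j33)| = 168100 / 1.672e+05 = 1.0054
20 log₁₀(1.0054) = 0.05 dB
∠[(j33)² + 238(j33) + 168100] = ∠[1.6701e+05 + j7854] = 2.69°
∠L(j33) = −2.69° = -2.69°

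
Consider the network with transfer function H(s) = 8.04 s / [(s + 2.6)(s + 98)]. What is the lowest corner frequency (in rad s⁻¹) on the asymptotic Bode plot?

Break frequencies occur at each pole and zero magnitude: 2.6 rad s⁻¹, 98 rad s⁻¹.
The lowest is 2.6 rad s⁻¹.

2.6 rad s⁻¹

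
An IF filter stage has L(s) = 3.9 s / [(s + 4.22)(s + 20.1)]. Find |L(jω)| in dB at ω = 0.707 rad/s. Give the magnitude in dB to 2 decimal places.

|j0.707| = 0.707
|j0.707 + 4.22| = √(0.707² + 4.22²) = 4.279
|j0.707 + 20.1| = √(0.707² + 20.1²) = 20.11
|L(j0.707)| = 3.9 × 0.707 / (4.279 × 20.11) = 0.03204
20 log₁₀(0.03204) = -29.886 dB

-29.89 dB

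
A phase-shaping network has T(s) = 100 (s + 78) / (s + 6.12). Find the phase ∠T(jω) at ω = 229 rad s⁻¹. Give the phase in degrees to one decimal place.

-17.3°

∠(j229 + 78) = arctan(229/78) = 71.19°
∠(j229 + 6.12) = arctan(229/6.12) = 88.47°
∠T(j229) = 71.19° − 88.47° = -17.28°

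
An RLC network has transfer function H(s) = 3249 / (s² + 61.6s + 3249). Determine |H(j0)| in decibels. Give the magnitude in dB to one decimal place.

H(0) = 3249 / 3249 = 1
20 log₁₀(1) = 0.00 dB

0.0 dB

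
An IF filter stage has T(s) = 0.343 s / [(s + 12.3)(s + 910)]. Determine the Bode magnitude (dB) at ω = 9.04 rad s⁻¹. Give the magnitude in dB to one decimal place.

-73.0 dB

|j9.04| = 9.04
|j9.04 + 12.3| = √(9.04² + 12.3²) = 15.26
|j9.04 + 910| = √(9.04² + 910²) = 910
|T(j9.04)| = 0.343 × 9.04 / (15.26 × 910) = 0.00022321
20 log₁₀(0.00022321) = -73.03 dB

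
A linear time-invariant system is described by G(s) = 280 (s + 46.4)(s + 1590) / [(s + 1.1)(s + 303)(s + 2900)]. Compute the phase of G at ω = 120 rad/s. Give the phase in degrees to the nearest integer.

-40°

∠(j120 + 46.4) = arctan(120/46.4) = 68.86°
∠(j120 + 1590) = arctan(120/1590) = 4.32°
∠(j120 + 1.1) = arctan(120/1.1) = 89.47°
∠(j120 + 303) = arctan(120/303) = 21.61°
∠(j120 + 2900) = arctan(120/2900) = 2.37°
∠G(j120) = 68.86° + 4.32° − (89.47° + 21.61° + 2.37°) = -40.27°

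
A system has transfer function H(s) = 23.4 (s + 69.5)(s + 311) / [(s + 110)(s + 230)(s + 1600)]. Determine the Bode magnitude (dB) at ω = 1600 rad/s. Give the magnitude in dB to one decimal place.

-39.6 dB

|j1600 + 69.5| = √(1600² + 69.5²) = 1602
|j1600 + 311| = √(1600² + 311²) = 1630
|j1600 + 110| = √(1600² + 110²) = 1604
|j1600 + 230| = √(1600² + 230²) = 1616
|j1600 + 1600| = √(1600² + 1600²) = 2263
|H(j1600)| = 23.4 × 1602 × 1630 / (1604 × 1616 × 2263) = 0.010413
20 log₁₀(0.010413) = -39.65 dB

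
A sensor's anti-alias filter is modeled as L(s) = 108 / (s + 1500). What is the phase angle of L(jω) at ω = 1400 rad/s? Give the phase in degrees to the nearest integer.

∠(j1400 + 1500) = arctan(1400/1500) = 43.03°
∠L(j1400) = −43.03° = -43.03°

-43 deg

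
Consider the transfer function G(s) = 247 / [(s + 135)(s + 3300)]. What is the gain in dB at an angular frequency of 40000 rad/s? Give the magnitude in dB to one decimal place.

-136.3 dB

|j40000 + 135| = √(40000² + 135²) = 4e+04
|j40000 + 3300| = √(40000² + 3300²) = 4.014e+04
|G(j40000)| = 247 / (4e+04 × 4.014e+04) = 1.5385e-07
20 log₁₀(1.5385e-07) = -136.26 dB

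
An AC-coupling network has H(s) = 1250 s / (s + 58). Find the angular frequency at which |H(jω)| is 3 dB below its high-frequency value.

58 rad/sec

For a single-pole high-pass, the −3 dB point is at the pole: ω = 58 rad/sec.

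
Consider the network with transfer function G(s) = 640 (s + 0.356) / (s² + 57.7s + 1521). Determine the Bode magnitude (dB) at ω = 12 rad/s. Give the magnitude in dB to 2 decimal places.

|j12 + 0.356| = √(12² + 0.356²) = 12.01
|(j12)² + 57.7(j12) + 1521| = |1377 + j692.4| = 1541
|G(j12)| = 640 × 12.01 / 1541 = 4.9851
20 log₁₀(4.9851) = 13.953 dB

13.95 dB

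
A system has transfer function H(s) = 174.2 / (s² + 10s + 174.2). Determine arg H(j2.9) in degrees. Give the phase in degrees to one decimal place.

∠[(j2.9)² + 10(j2.9) + 174.2] = ∠[165.79 + j29] = 9.92°
∠H(j2.9) = −9.92° = -9.92°

-9.9 deg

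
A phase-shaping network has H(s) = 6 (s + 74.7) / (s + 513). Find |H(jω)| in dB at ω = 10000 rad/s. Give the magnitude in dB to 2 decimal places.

|j10000 + 74.7| = √(10000² + 74.7²) = 1e+04
|j10000 + 513| = √(10000² + 513²) = 1.001e+04
|H(j10000)| = 6 × 1e+04 / 1.001e+04 = 5.9923
20 log₁₀(5.9923) = 15.552 dB

15.55 dB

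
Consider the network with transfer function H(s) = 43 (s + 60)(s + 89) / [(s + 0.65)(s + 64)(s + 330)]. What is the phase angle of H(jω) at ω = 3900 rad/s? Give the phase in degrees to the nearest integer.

-86°

∠(j3900 + 60) = arctan(3900/60) = 89.12°
∠(j3900 + 89) = arctan(3900/89) = 88.69°
∠(j3900 + 0.65) = arctan(3900/0.65) = 89.99°
∠(j3900 + 64) = arctan(3900/64) = 89.06°
∠(j3900 + 330) = arctan(3900/330) = 85.16°
∠H(j3900) = 89.12° + 88.69° − (89.99° + 89.06° + 85.16°) = -86.40°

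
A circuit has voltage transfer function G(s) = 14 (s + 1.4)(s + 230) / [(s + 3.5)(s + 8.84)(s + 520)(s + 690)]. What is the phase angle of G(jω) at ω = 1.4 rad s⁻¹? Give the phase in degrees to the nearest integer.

14°

∠(j1.4 + 1.4) = arctan(1.4/1.4) = 45.00°
∠(j1.4 + 230) = arctan(1.4/230) = 0.35°
∠(j1.4 + 3.5) = arctan(1.4/3.5) = 21.80°
∠(j1.4 + 8.84) = arctan(1.4/8.84) = 9.00°
∠(j1.4 + 520) = arctan(1.4/520) = 0.15°
∠(j1.4 + 690) = arctan(1.4/690) = 0.12°
∠G(j1.4) = 45.00° + 0.35° − (21.80° + 9.00° + 0.15° + 0.12°) = 14.28°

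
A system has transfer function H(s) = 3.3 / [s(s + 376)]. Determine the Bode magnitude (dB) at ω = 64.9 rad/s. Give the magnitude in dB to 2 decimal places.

|j64.9 + 376| = √(64.9² + 376²) = 381.6
|j64.9| = 64.9
|H(j64.9)| = 3.3 / (381.6 × 64.9) = 0.00013326
20 log₁₀(0.00013326) = -77.506 dB

-77.51 dB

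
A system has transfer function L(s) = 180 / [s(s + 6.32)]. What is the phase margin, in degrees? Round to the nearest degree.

Gain crossover: |L(jω)| = 1 at ω ≈ 12.7 rad s⁻¹.
∠L(j12.7) = −90° − arctan(12.7/6.32) ≈ -153.53°
PM = 180° + (-153.53°) = 26.47°

26 deg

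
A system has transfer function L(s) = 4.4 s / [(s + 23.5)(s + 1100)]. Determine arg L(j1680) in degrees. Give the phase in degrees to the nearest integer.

∠(j1680) = 90.00°
∠(j1680 + 23.5) = arctan(1680/23.5) = 89.20°
∠(j1680 + 1100) = arctan(1680/1100) = 56.78°
∠L(j1680) = 90.00° − (89.20° + 56.78°) = -55.98°

-56°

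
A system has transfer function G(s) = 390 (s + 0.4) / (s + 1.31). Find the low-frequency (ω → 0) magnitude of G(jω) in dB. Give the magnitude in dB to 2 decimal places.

41.52 dB

G(0) = 390 × 0.4 / 1.31 = 119.08
20 log₁₀(119.08) = 41.517 dB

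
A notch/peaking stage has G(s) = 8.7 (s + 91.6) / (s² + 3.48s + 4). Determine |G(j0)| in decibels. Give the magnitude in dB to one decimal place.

G(0) = 8.7 × 91.6 / 4 = 199.23
20 log₁₀(199.23) = 45.99 dB

46.0 dB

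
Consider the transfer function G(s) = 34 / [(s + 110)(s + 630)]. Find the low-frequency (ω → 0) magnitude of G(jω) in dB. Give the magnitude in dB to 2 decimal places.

-66.19 dB

G(0) = 34 / (110 × 630) = 0.00049062
20 log₁₀(0.00049062) = -66.185 dB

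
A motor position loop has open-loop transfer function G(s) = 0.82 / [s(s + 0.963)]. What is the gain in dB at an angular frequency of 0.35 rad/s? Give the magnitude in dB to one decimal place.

7.2 dB

|j0.35 + 0.963| = √(0.35² + 0.963²) = 1.025
|j0.35| = 0.35
|G(j0.35)| = 0.82 / (1.025 × 0.35) = 2.2865
20 log₁₀(2.2865) = 7.18 dB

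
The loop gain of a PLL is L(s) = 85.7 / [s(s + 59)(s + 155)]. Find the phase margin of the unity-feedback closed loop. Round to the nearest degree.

90°

Gain crossover: |L(jω)| = 1 at ω ≈ 0.00937 rad/s.
∠L(j0.00937) = −90° − arctan(0.00937/59) − arctan(0.00937/155) ≈ -90.01°
PM = 180° + (-90.01°) = 89.99°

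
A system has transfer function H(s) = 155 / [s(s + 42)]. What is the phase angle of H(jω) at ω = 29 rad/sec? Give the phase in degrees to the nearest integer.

∠(j29 + 42) = arctan(29/42) = 34.62°
∠(j29) = 90.00°
∠H(j29) = − (34.62° + 90.00°) = -124.62°

-125°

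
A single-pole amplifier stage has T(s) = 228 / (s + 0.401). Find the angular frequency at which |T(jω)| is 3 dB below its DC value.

0.401 rad/s

For a single-pole low-pass, the −3 dB point is at the pole: ω = 0.401 rad/s.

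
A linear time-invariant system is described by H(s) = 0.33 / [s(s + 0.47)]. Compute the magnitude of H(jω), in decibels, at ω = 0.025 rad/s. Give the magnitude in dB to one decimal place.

|j0.025 + 0.47| = √(0.025² + 0.47²) = 0.4707
|j0.025| = 0.025
|H(j0.025)| = 0.33 / (0.4707 × 0.025) = 28.045
20 log₁₀(28.045) = 28.96 dB

29.0 dB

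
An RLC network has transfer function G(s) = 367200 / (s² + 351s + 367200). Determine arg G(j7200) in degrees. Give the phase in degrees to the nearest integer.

-177°

∠[(j7200)² + 351(j7200) + 367200] = ∠[-5.1473e+07 + j2.5272e+06] = 177.19°
∠G(j7200) = −177.19° = -177.19°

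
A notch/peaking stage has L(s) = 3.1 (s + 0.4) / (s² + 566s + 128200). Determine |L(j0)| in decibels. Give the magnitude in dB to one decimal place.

-100.3 dB

L(0) = 3.1 × 0.4 / 128200 = 9.6724e-06
20 log₁₀(9.6724e-06) = -100.29 dB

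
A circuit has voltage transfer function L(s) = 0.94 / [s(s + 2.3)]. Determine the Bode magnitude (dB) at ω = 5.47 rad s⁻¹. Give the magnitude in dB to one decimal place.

-30.8 dB

|j5.47 + 2.3| = √(5.47² + 2.3²) = 5.934
|j5.47| = 5.47
|L(j5.47)| = 0.94 / (5.934 × 5.47) = 0.02896
20 log₁₀(0.02896) = -30.76 dB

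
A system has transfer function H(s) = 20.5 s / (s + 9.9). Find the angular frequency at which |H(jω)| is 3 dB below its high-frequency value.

For a single-pole high-pass, the −3 dB point is at the pole: ω = 9.9 rad/s.

9.9 rad/s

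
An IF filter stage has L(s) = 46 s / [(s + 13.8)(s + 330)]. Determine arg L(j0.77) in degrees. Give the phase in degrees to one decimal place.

∠(j0.77) = 90.00°
∠(j0.77 + 13.8) = arctan(0.77/13.8) = 3.19°
∠(j0.77 + 330) = arctan(0.77/330) = 0.13°
∠L(j0.77) = 90.00° − (3.19° + 0.13°) = 86.67°

86.7 deg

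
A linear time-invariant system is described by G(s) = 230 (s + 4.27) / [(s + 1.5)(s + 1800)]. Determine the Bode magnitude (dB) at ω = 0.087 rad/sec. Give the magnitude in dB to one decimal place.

-8.8 dB

|j0.087 + 4.27| = √(0.087² + 4.27²) = 4.271
|j0.087 + 1.5| = √(0.087² + 1.5²) = 1.503
|j0.087 + 1800| = √(0.087² + 1800²) = 1800
|G(j0.087)| = 230 × 4.271 / (1.503 × 1800) = 0.36321
20 log₁₀(0.36321) = -8.80 dB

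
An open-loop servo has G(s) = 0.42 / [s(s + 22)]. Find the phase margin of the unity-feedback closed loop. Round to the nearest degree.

Gain crossover: |G(jω)| = 1 at ω ≈ 0.0191 rad s⁻¹.
∠G(j0.0191) = −90° − arctan(0.0191/22) ≈ -90.05°
PM = 180° + (-90.05°) = 89.95°

90 deg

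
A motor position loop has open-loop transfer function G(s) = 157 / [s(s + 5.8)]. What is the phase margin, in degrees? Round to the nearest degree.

Gain crossover: |G(jω)| = 1 at ω ≈ 11.9 rad/s.
∠G(j11.9) = −90° − arctan(11.9/5.8) ≈ -153.97°
PM = 180° + (-153.97°) = 26.03°

26 deg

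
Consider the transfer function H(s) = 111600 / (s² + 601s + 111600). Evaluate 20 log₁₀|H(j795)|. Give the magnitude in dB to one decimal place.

-16.0 dB

|(j795)² + 601(j795) + 111600| = |-5.2042e+05 + j4.778e+05| = 7.065e+05
|H(j795)| = 111600 / 7.065e+05 = 0.15796
20 log₁₀(0.15796) = -16.03 dB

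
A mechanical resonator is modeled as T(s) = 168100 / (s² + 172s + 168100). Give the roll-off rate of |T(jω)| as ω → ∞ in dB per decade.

-40 dB/decade

With 0 zeros and 2 poles, the high-frequency asymptotic slope is 20 × (0 − 2) = -40 dB/decade.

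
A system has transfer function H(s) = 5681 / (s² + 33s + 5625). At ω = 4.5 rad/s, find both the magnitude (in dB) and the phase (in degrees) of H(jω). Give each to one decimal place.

|H| = 0.1 dB, ∠H = -1.5°

|(j4.5)² + 33(j4.5) + 5625| = |5604.8 + j148.5| = 5607
|H(j4.5)| = 5681 / 5607 = 1.0132
20 log₁₀(1.0132) = 0.11 dB
∠[(j4.5)² + 33(j4.5) + 5625] = ∠[5604.8 + j148.5] = 1.52°
∠H(j4.5) = −1.52° = -1.52°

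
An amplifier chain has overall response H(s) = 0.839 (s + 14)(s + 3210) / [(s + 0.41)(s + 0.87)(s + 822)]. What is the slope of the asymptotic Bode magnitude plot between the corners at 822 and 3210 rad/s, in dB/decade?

-40 dB/decade

In this band the factors already past their corner are: zero at 14, pole at 0.41, pole at 0.87, pole at 822; net slope = -40 dB/decade.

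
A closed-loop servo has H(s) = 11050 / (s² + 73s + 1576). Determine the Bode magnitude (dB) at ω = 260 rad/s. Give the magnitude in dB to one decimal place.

|(j260)² + 73(j260) + 1576| = |-66024 + j18980| = 6.87e+04
|H(j260)| = 11050 / 6.87e+04 = 0.16085
20 log₁₀(0.16085) = -15.87 dB

-15.9 dB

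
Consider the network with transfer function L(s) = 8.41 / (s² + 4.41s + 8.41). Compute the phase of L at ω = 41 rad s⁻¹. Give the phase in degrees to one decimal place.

∠[(j41)² + 4.41(j41) + 8.41] = ∠[-1672.6 + j180.81] = 173.83°
∠L(j41) = −173.83° = -173.83°

-173.8°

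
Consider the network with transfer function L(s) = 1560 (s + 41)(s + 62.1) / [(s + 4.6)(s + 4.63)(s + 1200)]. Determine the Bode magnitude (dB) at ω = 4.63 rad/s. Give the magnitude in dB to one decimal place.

|j4.63 + 41| = √(4.63² + 41²) = 41.26
|j4.63 + 62.1| = √(4.63² + 62.1²) = 62.27
|j4.63 + 4.6| = √(4.63² + 4.6²) = 6.527
|j4.63 + 4.63| = √(4.63² + 4.63²) = 6.548
|j4.63 + 1200| = √(4.63² + 1200²) = 1200
|L(j4.63)| = 1560 × 41.26 × 62.27 / (6.527 × 6.548 × 1200) = 78.16
20 log₁₀(78.16) = 37.86 dB

37.9 dB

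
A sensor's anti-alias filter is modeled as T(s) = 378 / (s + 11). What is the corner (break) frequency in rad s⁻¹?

The single real pole at s = −11 gives a corner at ω = 11 rad s⁻¹.

11 rad s⁻¹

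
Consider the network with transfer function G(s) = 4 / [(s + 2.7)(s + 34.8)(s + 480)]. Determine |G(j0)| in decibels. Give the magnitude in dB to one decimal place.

G(0) = 4 / (2.7 × 34.8 × 480) = 8.869e-05
20 log₁₀(8.869e-05) = -81.04 dB

-81.0 dB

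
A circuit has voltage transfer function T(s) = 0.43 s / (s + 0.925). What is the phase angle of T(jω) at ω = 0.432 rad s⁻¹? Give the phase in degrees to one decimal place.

65.0°

∠(j0.432) = 90.00°
∠(j0.432 + 0.925) = arctan(0.432/0.925) = 25.03°
∠T(j0.432) = 90.00° − 25.03° = 64.97°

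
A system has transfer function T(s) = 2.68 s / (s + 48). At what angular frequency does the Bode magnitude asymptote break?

48 rad/s

The single real pole at s = −48 gives a corner at ω = 48 rad/s.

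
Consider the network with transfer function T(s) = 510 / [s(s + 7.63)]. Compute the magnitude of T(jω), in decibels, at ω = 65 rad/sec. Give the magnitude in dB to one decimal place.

|j65 + 7.63| = √(65² + 7.63²) = 65.45
|j65| = 65
|T(j65)| = 510 / (65.45 × 65) = 0.11989
20 log₁₀(0.11989) = -18.42 dB

-18.4 dB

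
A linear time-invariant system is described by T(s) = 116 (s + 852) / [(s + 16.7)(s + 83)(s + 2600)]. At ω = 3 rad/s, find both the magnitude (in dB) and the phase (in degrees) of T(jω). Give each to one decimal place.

|j3 + 852| = √(3² + 852²) = 852
|j3 + 16.7| = √(3² + 16.7²) = 16.97
|j3 + 83| = √(3² + 83²) = 83.05
|j3 + 2600| = √(3² + 2600²) = 2600
|T(j3)| = 116 × 852 / (16.97 × 83.05 × 2600) = 0.026974
20 log₁₀(0.026974) = -31.38 dB
∠(j3 + 852) = arctan(3/852) = 0.20°
∠(j3 + 16.7) = arctan(3/16.7) = 10.18°
∠(j3 + 83) = arctan(3/83) = 2.07°
∠(j3 + 2600) = arctan(3/2600) = 0.07°
∠T(j3) = 0.20° − (10.18° + 2.07° + 0.07°) = -12.12°

|T| = -31.4 dB, ∠T = -12.1°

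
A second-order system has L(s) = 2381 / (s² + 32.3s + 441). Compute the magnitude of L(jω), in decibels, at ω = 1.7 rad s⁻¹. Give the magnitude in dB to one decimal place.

|(j1.7)² + 32.3(j1.7) + 441| = |438.11 + j54.91| = 441.5
|L(j1.7)| = 2381 / 441.5 = 5.3925
20 log₁₀(5.3925) = 14.64 dB

14.6 dB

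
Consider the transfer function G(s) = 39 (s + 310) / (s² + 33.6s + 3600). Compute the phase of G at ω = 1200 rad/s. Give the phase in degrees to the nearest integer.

∠(j1200 + 310) = arctan(1200/310) = 75.52°
∠[(j1200)² + 33.6(j1200) + 3600] = ∠[-1.4364e+06 + j40320] = 178.39°
∠G(j1200) = 75.52° − 178.39° = -102.88°

-103°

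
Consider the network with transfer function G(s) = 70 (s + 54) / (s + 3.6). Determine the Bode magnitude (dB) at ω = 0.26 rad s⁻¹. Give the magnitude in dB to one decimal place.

60.4 dB

|j0.26 + 54| = √(0.26² + 54²) = 54
|j0.26 + 3.6| = √(0.26² + 3.6²) = 3.609
|G(j0.26)| = 70 × 54 / 3.609 = 1047.3
20 log₁₀(1047.3) = 60.40 dB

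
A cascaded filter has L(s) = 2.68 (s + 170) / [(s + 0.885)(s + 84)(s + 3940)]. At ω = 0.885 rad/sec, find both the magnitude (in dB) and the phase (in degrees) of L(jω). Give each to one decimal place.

|L| = -59.2 dB, ∠L = -45.3 deg

|j0.885 + 170| = √(0.885² + 170²) = 170
|j0.885 + 0.885| = √(0.885² + 0.885²) = 1.252
|j0.885 + 84| = √(0.885² + 84²) = 84
|j0.885 + 3940| = √(0.885² + 3940²) = 3940
|L(j0.885)| = 2.68 × 170 / (1.252 × 84 × 3940) = 0.0010998
20 log₁₀(0.0010998) = -59.17 dB
∠(j0.885 + 170) = arctan(0.885/170) = 0.30°
∠(j0.885 + 0.885) = arctan(0.885/0.885) = 45.00°
∠(j0.885 + 84) = arctan(0.885/84) = 0.60°
∠(j0.885 + 3940) = arctan(0.885/3940) = 0.01°
∠L(j0.885) = 0.30° − (45.00° + 0.60° + 0.01°) = -45.32°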